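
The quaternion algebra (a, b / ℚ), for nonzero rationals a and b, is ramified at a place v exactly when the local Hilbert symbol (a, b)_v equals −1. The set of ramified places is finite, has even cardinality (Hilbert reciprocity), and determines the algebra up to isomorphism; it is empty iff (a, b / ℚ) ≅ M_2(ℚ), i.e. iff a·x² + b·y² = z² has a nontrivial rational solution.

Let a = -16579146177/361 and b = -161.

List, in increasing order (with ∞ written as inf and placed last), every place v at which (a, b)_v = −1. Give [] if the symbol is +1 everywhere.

[2, inf]

(a, b) ≡ (-187953, -161) mod (ℚ^×)²; places V = {2, 3, 7, 11, 19, 23, 31, 43, 47, ∞}.
(a,b)_31: α=1, u≡6; β=0, v≡25 (mod 31); (6|31)=-1, (25|31)=+1; sign (−1)^0·-1^0·+1^1 = +1.
(a,b)_∞: sgn(-187953)=−, sgn(-161)=−, so -1.
(a,b)_7: α=0, u≡2; β=1, v≡5 (mod 7); (2|7)=+1, (5|7)=-1; sign (−1)^0·+1^1·-1^0 = +1.
(a,b)_3: α=7, u≡1; β=0, v≡1 (mod 3); (1|3)=+1, (1|3)=+1; sign (−1)^0·+1^0·+1^7 = +1.
(a,b)_2: α=0, β=0; u≡7, v≡7 (mod 8); ε(u)ε(v)=1·1, αω(v)=0·0, βω(u)=0·0; sum ≡ 1  ⇒  -1.
(a,b)_47: α=1, u≡13; β=0, v≡27 (mod 47); (13|47)=-1, (27|47)=+1; sign (−1)^0·-1^0·+1^1 = +1.
(a,b)_23: α=0, u≡18; β=1, v≡16 (mod 23); (18|23)=+1, (16|23)=+1; sign (−1)^0·+1^1·+1^0 = +1.
(a,b)_43: α=1, u≡4; β=0, v≡11 (mod 43); (4|43)=+1, (11|43)=+1; sign (−1)^0·+1^0·+1^1 = +1.
(a,b)_19: α=-2, u≡2; β=0, v≡10 (mod 19); (2|19)=-1, (10|19)=-1; sign (−1)^0·-1^0·-1^-2 = +1.
(a,b)_11: α=2, u≡5; β=0, v≡4 (mod 11); (5|11)=+1, (4|11)=+1; sign (−1)^0·+1^0·+1^2 = +1.
|Ram(-187953, -161)| = 2, even; anisotropic at {2, ∞}.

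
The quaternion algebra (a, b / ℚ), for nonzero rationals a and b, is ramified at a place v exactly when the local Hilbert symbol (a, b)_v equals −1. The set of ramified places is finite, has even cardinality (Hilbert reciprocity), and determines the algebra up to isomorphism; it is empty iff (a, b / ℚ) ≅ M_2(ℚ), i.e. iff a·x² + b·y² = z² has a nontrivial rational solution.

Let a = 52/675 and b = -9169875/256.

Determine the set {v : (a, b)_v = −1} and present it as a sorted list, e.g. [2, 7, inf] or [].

[11, 13]

Mod squares: a ≡ 39, b ≡ -40755. Check v ∈ {∞, 2, 3, 5, 11, 13, 19}.
v=2: v_2(a)=2, v_2(b)=-8; units ≡ 7, 5 (mod 8); ε·ε+αω+βω = 1·0+2·1+-8·0 ≡ 0  ⇒  (a,b)_2 = +1.
v=13: a=13^1·(≡9), b=13^1·(≡2) mod 13; (9|13)=+1, (2|13)=-1; (−1)^{1·1·6}·(+1)^1·(-1)^1 = -1.
v=5: a=5^-2·(≡1), b=5^3·(≡1) mod 5; (1|5)=+1, (1|5)=+1; (−1)^{-2·3·2}·(+1)^3·(+1)^-2 = +1.
v=∞: 39 > 0 and -40755 < 0  ⇒  (a,b)_∞ = +1.
v=19: a=19^0·(≡9), b=19^1·(≡12) mod 19; (9|19)=+1, (12|19)=-1; (−1)^{0·1·9}·(+1)^1·(-1)^0 = +1.
v=3: a=3^-3·(≡1), b=3^3·(≡2) mod 3; (1|3)=+1, (2|3)=-1; (−1)^{-3·3·1}·(+1)^3·(-1)^-3 = +1.
v=11: a=11^0·(≡2), b=11^1·(≡7) mod 11; (2|11)=-1, (7|11)=-1; (−1)^{0·1·5}·(-1)^1·(-1)^0 = -1.
|Ram(39, -40755)| = 2, even; anisotropic at {11, 13}.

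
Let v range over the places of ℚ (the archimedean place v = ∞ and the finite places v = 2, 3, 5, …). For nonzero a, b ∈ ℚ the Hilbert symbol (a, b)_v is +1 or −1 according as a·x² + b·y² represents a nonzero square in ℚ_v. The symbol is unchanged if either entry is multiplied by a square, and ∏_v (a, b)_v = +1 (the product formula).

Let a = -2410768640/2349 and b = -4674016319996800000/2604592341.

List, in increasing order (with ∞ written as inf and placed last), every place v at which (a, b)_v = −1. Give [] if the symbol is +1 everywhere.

[5, 7, 17, inf]

Mod squares: a ≡ -19285, b ≡ -17255. Check v ∈ {∞, 2, 3, 5, 7, 13, 17, 19, 29}.
v=19: a=19^1·(≡4), b=19^2·(≡7) mod 19; (4|19)=+1, (7|19)=+1; (−1)^{1·2·9}·(+1)^2·(+1)^1 = +1.
v=2: v_2(a)=8, v_2(b)=10; units ≡ 3, 1 (mod 8); ε·ε+αω+βω = 1·0+8·0+10·1 ≡ 0  ⇒  (a,b)_2 = +1.
v=17: a=17^2·(≡7), b=17^3·(≡5) mod 17; (7|17)=-1, (5|17)=-1; (−1)^{2·3·8}·(-1)^3·(-1)^2 = -1.
v=13: a=13^0·(≡5), b=13^-2·(≡12) mod 13; (5|13)=-1, (12|13)=+1; (−1)^{0·-2·6}·(-1)^-2·(+1)^0 = +1.
v=7: a=7^3·(≡6), b=7^7·(≡3) mod 7; (6|7)=-1, (3|7)=-1; (−1)^{3·7·3}·(-1)^7·(-1)^3 = -1.
v=3: a=3^-4·(≡2), b=3^-12·(≡1) mod 3; (2|3)=-1, (1|3)=+1; (−1)^{-4·-12·1}·(-1)^-12·(+1)^-4 = +1.
v=∞: -19285 < 0 and -17255 < 0  ⇒  (a,b)_∞ = -1.
v=5: a=5^1·(≡3), b=5^5·(≡4) mod 5; (3|5)=-1, (4|5)=+1; (−1)^{1·5·2}·(-1)^5·(+1)^1 = -1.
v=29: a=29^-1·(≡15), b=29^-1·(≡12) mod 29; (15|29)=-1, (12|29)=-1; (−1)^{-1·-1·14}·(-1)^-1·(-1)^-1 = +1.
(-19285, -17255 / ℚ) ramifies at {5, 7, 17, ∞}: a division algebra.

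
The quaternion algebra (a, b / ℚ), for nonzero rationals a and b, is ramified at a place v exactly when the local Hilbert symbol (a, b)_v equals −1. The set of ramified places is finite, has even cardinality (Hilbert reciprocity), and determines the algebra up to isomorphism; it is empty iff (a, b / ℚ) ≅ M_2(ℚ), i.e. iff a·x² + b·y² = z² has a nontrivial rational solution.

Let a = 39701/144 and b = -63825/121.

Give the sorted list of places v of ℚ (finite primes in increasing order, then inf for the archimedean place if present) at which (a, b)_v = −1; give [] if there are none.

Mod squares: a ≡ 29, b ≡ -2553. Check v ∈ {∞, 2, 3, 5, 11, 23, 29, 37}.
v=23: a=23^0·(≡12), b=23^1·(≡9) mod 23; (12|23)=+1, (9|23)=+1; (−1)^{0·1·11}·(+1)^1·(+1)^0 = +1.
v=2: v_2(a)=-4, v_2(b)=0; units ≡ 5, 7 (mod 8); ε·ε+αω+βω = 0·1+-4·0+0·1 ≡ 0  ⇒  (a,b)_2 = +1.
v=11: a=11^0·(≡2), b=11^-2·(≡8) mod 11; (2|11)=-1, (8|11)=-1; (−1)^{0·-2·5}·(-1)^-2·(-1)^0 = +1.
v=29: a=29^1·(≡23), b=29^0·(≡24) mod 29; (23|29)=+1, (24|29)=+1; (−1)^{1·0·14}·(+1)^0·(+1)^1 = +1.
v=5: a=5^0·(≡4), b=5^2·(≡2) mod 5; (4|5)=+1, (2|5)=-1; (−1)^{0·2·2}·(+1)^2·(-1)^0 = +1.
v=3: a=3^-2·(≡2), b=3^1·(≡1) mod 3; (2|3)=-1, (1|3)=+1; (−1)^{-2·1·1}·(-1)^1·(+1)^-2 = -1.
v=∞: 29 > 0 and -2553 < 0  ⇒  (a,b)_∞ = +1.
v=37: a=37^2·(≡2), b=37^1·(≡31) mod 37; (2|37)=-1, (31|37)=-1; (−1)^{2·1·18}·(-1)^1·(-1)^2 = -1.
|Ram(29, -2553)| = 2, even; anisotropic at {3, 37}.

[3, 37]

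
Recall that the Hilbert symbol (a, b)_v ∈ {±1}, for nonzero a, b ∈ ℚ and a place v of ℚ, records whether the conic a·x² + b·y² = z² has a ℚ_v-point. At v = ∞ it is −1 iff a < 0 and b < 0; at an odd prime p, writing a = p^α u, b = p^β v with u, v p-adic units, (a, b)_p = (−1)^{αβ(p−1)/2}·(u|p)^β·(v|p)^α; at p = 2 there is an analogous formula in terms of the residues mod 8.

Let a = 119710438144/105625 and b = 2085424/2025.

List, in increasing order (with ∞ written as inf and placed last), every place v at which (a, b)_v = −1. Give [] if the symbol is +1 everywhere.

Mod squares: a ≡ 19, b ≡ 451. Check v ∈ {∞, 2, 3, 5, 11, 13, 17, 19, 41}.
v=19: a=19^1·(≡9), b=19^0·(≡2) mod 19; (9|19)=+1, (2|19)=-1; (−1)^{1·0·9}·(+1)^0·(-1)^1 = -1.
v=17: a=17^0·(≡13), b=17^2·(≡4) mod 17; (13|17)=+1, (4|17)=+1; (−1)^{0·2·8}·(+1)^2·(+1)^0 = +1.
v=3: a=3^0·(≡1), b=3^-4·(≡1) mod 3; (1|3)=+1, (1|3)=+1; (−1)^{0·-4·1}·(+1)^-4·(+1)^0 = +1.
v=2: v_2(a)=8, v_2(b)=4; units ≡ 3, 3 (mod 8); ε·ε+αω+βω = 1·1+8·1+4·1 ≡ 1  ⇒  (a,b)_2 = -1.
v=5: a=5^-4·(≡1), b=5^-2·(≡4) mod 5; (1|5)=+1, (4|5)=+1; (−1)^{-4·-2·2}·(+1)^-2·(+1)^-4 = +1.
v=11: a=11^4·(≡6), b=11^1·(≡10) mod 11; (6|11)=-1, (10|11)=-1; (−1)^{4·1·5}·(-1)^1·(-1)^4 = -1.
v=∞: 19 > 0 and 451 > 0  ⇒  (a,b)_∞ = +1.
v=41: a=41^2·(≡7), b=41^1·(≡22) mod 41; (7|41)=-1, (22|41)=-1; (−1)^{2·1·20}·(-1)^1·(-1)^2 = -1.
v=13: a=13^-2·(≡11), b=13^0·(≡12) mod 13; (11|13)=-1, (12|13)=+1; (−1)^{-2·0·6}·(-1)^0·(+1)^-2 = +1.
(19, 451 / ℚ) ramifies at {2, 11, 19, 41}: a division algebra.

[2, 11, 19, 41]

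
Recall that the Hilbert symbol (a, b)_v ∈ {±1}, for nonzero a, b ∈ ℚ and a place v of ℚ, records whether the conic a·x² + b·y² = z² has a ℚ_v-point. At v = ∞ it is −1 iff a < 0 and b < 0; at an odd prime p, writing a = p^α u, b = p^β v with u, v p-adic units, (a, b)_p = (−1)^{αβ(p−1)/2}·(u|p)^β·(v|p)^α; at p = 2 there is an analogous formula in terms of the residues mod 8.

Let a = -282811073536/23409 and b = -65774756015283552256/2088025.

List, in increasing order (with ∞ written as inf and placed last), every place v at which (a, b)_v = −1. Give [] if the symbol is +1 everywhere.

[29, 31, 37, inf]

Mod squares: a ≡ -765049, b ≡ -19. Check v ∈ {∞, 2, 3, 5, 17, 19, 23, 29, 31, 37}.
v=∞: -765049 < 0 and -19 < 0  ⇒  (a,b)_∞ = -1.
v=37: a=37^1·(≡20), b=37^2·(≡31) mod 37; (20|37)=-1, (31|37)=-1; (−1)^{1·2·18}·(-1)^2·(-1)^1 = -1.
v=19: a=19^2·(≡9), b=19^3·(≡2) mod 19; (9|19)=+1, (2|19)=-1; (−1)^{2·3·9}·(+1)^3·(-1)^2 = +1.
v=2: v_2(a)=10, v_2(b)=14; units ≡ 7, 5 (mod 8); ε·ε+αω+βω = 1·0+10·1+14·0 ≡ 0  ⇒  (a,b)_2 = +1.
v=17: a=17^-2·(≡9), b=17^-4·(≡16) mod 17; (9|17)=+1, (16|17)=+1; (−1)^{-2·-4·8}·(+1)^-4·(+1)^-2 = +1.
v=29: a=29^1·(≡16), b=29^2·(≡8) mod 29; (16|29)=+1, (8|29)=-1; (−1)^{1·2·14}·(+1)^2·(-1)^1 = -1.
v=5: a=5^0·(≡1), b=5^-2·(≡4) mod 5; (1|5)=+1, (4|5)=+1; (−1)^{0·-2·2}·(+1)^-2·(+1)^0 = +1.
v=31: a=31^1·(≡16), b=31^2·(≡23) mod 31; (16|31)=+1, (23|31)=-1; (−1)^{1·2·15}·(+1)^2·(-1)^1 = -1.
v=3: a=3^-4·(≡2), b=3^0·(≡2) mod 3; (2|3)=-1, (2|3)=-1; (−1)^{-4·0·1}·(-1)^0·(-1)^-4 = +1.
v=23: a=23^1·(≡8), b=23^2·(≡18) mod 23; (8|23)=+1, (18|23)=+1; (−1)^{1·2·11}·(+1)^2·(+1)^1 = +1.
|Ram(-765049, -19)| = 4, even; anisotropic at {29, 31, 37, ∞}.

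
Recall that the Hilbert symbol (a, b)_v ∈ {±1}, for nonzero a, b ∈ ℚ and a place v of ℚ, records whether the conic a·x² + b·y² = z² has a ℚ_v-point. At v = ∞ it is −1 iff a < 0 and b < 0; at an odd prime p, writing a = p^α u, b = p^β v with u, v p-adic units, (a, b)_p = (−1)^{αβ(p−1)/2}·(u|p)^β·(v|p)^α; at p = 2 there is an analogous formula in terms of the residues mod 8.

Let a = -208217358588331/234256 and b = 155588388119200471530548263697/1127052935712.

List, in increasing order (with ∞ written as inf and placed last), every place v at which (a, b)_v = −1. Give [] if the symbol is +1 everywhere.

(a, b) ≡ (-66091, 34) mod (ℚ^×)²; places V = {2, 3, 11, 17, 29, 37, 41, 43, 47, 53, ∞}.
(a,b)_29: α=1, u≡14; β=2, v≡23 (mod 29); (14|29)=-1, (23|29)=+1; sign (−1)^0·-1^2·+1^1 = +1.
(a,b)_11: α=-4, u≡8; β=-6, v≡1 (mod 11); (8|11)=-1, (1|11)=+1; sign (−1)^0·-1^-6·+1^-4 = +1.
(a,b)_∞: sgn(-66091)=−, sgn(34)=+, so +1.
(a,b)_47: α=0, u≡46; β=-2, v≡6 (mod 47); (46|47)=-1, (6|47)=+1; sign (−1)^0·-1^-2·+1^0 = +1.
(a,b)_37: α=4, u≡21; β=6, v≡12 (mod 37); (21|37)=+1, (12|37)=+1; sign (−1)^0·+1^6·+1^4 = +1.
(a,b)_53: α=1, u≡28; β=2, v≡27 (mod 53); (28|53)=+1, (27|53)=-1; sign (−1)^0·+1^2·-1^1 = -1.
(a,b)_2: α=-4, β=-5; u≡5, v≡1 (mod 8); ε(u)ε(v)=0·0, αω(v)=-4·0, βω(u)=-5·1; sum ≡ 1  ⇒  -1.
(a,b)_43: α=1, u≡10; β=2, v≡5 (mod 43); (10|43)=+1, (5|43)=-1; sign (−1)^0·+1^2·-1^1 = -1.
(a,b)_17: α=0, u≡7; β=3, v≡9 (mod 17); (7|17)=-1, (9|17)=+1; sign (−1)^0·-1^3·+1^0 = -1.
(a,b)_41: α=2, u≡4; β=4, v≡13 (mod 41); (4|41)=+1, (13|41)=-1; sign (−1)^0·+1^4·-1^2 = +1.
(a,b)_3: α=0, u≡2; β=-2, v≡1 (mod 3); (2|3)=-1, (1|3)=+1; sign (−1)^0·-1^-2·+1^0 = +1.
Ram(-66091, 34) = {2, 17, 43, 53}; no ℚ_2-point on the conic.

[2, 17, 43, 53]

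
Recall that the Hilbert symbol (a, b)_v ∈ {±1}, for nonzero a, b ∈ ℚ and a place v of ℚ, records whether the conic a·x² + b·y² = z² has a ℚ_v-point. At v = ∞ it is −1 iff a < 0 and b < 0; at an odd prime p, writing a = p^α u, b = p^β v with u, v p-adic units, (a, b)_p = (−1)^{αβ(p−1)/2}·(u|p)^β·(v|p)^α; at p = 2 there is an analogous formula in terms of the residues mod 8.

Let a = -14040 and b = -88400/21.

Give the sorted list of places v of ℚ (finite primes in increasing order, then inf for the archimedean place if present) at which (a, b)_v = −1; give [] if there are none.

[13, inf]

Mod squares: a ≡ -390, b ≡ -4641. Check v ∈ {∞, 2, 3, 5, 7, 13, 17}.
v=7: a=7^0·(≡2), b=7^-1·(≡1) mod 7; (2|7)=+1, (1|7)=+1; (−1)^{0·-1·3}·(+1)^-1·(+1)^0 = +1.
v=∞: -390 < 0 and -4641 < 0  ⇒  (a,b)_∞ = -1.
v=13: a=13^1·(≡12), b=13^1·(≡8) mod 13; (12|13)=+1, (8|13)=-1; (−1)^{1·1·6}·(+1)^1·(-1)^1 = -1.
v=2: v_2(a)=3, v_2(b)=4; units ≡ 5, 7 (mod 8); ε·ε+αω+βω = 0·1+3·0+4·1 ≡ 0  ⇒  (a,b)_2 = +1.
v=17: a=17^0·(≡2), b=17^1·(≡9) mod 17; (2|17)=+1, (9|17)=+1; (−1)^{0·1·8}·(+1)^1·(+1)^0 = +1.
v=5: a=5^1·(≡2), b=5^2·(≡4) mod 5; (2|5)=-1, (4|5)=+1; (−1)^{1·2·2}·(-1)^2·(+1)^1 = +1.
v=3: a=3^3·(≡2), b=3^-1·(≡1) mod 3; (2|3)=-1, (1|3)=+1; (−1)^{3·-1·1}·(-1)^-1·(+1)^3 = +1.
(-390, -4641 / ℚ) ramifies at {13, ∞}: a division algebra.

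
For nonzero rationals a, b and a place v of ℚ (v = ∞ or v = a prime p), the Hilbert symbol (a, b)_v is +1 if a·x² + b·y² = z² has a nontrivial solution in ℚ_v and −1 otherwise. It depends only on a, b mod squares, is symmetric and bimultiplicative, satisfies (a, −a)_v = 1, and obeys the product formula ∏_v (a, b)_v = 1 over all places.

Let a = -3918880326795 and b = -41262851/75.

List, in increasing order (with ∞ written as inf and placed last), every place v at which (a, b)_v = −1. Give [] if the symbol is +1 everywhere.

[3, 5, 7, 41, 47, inf]

Mod squares: a ≡ -1995, b ≡ -2526297. Check v ∈ {∞, 2, 3, 5, 7, 19, 23, 41, 47}.
v=47: a=47^2·(≡46), b=47^1·(≡6) mod 47; (46|47)=-1, (6|47)=+1; (−1)^{2·1·23}·(-1)^1·(+1)^2 = -1.
v=5: a=5^1·(≡1), b=5^-2·(≡3) mod 5; (1|5)=+1, (3|5)=-1; (−1)^{1·-2·2}·(+1)^-2·(-1)^1 = -1.
v=∞: -1995 < 0 and -2526297 < 0  ⇒  (a,b)_∞ = -1.
v=19: a=19^1·(≡1), b=19^1·(≡10) mod 19; (1|19)=+1, (10|19)=-1; (−1)^{1·1·9}·(+1)^1·(-1)^1 = +1.
v=3: a=3^1·(≡1), b=3^-1·(≡1) mod 3; (1|3)=+1, (1|3)=+1; (−1)^{1·-1·1}·(+1)^-1·(+1)^1 = -1.
v=41: a=41^2·(≡34), b=41^1·(≡27) mod 41; (34|41)=-1, (27|41)=-1; (−1)^{2·1·20}·(-1)^1·(-1)^2 = -1.
v=23: a=23^2·(≡12), b=23^1·(≡13) mod 23; (12|23)=+1, (13|23)=+1; (−1)^{2·1·11}·(+1)^1·(+1)^2 = +1.
v=2: v_2(a)=0, v_2(b)=0; units ≡ 5, 7 (mod 8); ε·ε+αω+βω = 0·1+0·0+0·1 ≡ 0  ⇒  (a,b)_2 = +1.
v=7: a=7^1·(≡4), b=7^2·(≡3) mod 7; (4|7)=+1, (3|7)=-1; (−1)^{1·2·3}·(+1)^2·(-1)^1 = -1.
Ram(-1995, -2526297) = {3, 5, 7, 41, 47, ∞}; no ℚ_3-point on the conic.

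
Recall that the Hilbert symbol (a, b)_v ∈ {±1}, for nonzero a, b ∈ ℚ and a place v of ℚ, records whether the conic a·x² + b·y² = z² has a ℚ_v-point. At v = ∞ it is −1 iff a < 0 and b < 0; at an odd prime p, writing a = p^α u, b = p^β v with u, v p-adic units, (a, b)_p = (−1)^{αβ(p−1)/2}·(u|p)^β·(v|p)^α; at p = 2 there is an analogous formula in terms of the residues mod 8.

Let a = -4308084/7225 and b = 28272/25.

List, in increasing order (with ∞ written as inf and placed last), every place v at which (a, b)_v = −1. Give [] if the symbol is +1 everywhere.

[2, 19, 23, 31]

(a, b) ≡ (-989, 1767) mod (ℚ^×)²; places V = {2, 3, 5, 11, 17, 19, 23, 31, 43, ∞}.
(a,b)_2: α=2, β=4; u≡3, v≡7 (mod 8); ε(u)ε(v)=1·1, αω(v)=2·0, βω(u)=4·1; sum ≡ 1  ⇒  -1.
(a,b)_∞: sgn(-989)=−, sgn(1767)=+, so +1.
(a,b)_19: α=0, u≡18; β=1, v≡1 (mod 19); (18|19)=-1, (1|19)=+1; sign (−1)^0·-1^1·+1^0 = -1.
(a,b)_17: α=-2, u≡7; β=0, v≡15 (mod 17); (7|17)=-1, (15|17)=+1; sign (−1)^0·-1^0·+1^-2 = +1.
(a,b)_5: α=-2, u≡4; β=-2, v≡2 (mod 5); (4|5)=+1, (2|5)=-1; sign (−1)^0·+1^-2·-1^-2 = +1.
(a,b)_23: α=1, u≡9; β=0, v≡14 (mod 23); (9|23)=+1, (14|23)=-1; sign (−1)^0·+1^0·-1^1 = -1.
(a,b)_3: α=2, u≡1; β=1, v≡1 (mod 3); (1|3)=+1, (1|3)=+1; sign (−1)^0·+1^1·+1^2 = +1.
(a,b)_43: α=1, u≡2; β=0, v≡6 (mod 43); (2|43)=-1, (6|43)=+1; sign (−1)^0·-1^0·+1^1 = +1.
(a,b)_31: α=0, u≡24; β=1, v≡3 (mod 31); (24|31)=-1, (3|31)=-1; sign (−1)^0·-1^1·-1^0 = -1.
(a,b)_11: α=2, u≡4; β=0, v≡8 (mod 11); (4|11)=+1, (8|11)=-1; sign (−1)^0·+1^0·-1^2 = +1.
Ram(-989, 1767) = {2, 19, 23, 31}; no ℚ_2-point on the conic.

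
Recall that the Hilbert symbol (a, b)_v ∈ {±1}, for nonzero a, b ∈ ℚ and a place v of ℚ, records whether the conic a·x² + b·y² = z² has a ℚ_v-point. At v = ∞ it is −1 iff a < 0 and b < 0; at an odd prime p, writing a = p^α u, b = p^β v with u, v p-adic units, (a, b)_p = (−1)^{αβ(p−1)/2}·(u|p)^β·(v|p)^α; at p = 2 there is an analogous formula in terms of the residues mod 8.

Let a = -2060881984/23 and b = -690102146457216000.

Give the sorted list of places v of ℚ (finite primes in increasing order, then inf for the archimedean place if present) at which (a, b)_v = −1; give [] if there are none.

Mod squares: a ≡ -15114887, b ≡ -6665. Check v ∈ {∞, 2, 3, 5, 7, 17, 23, 29, 31, 43}.
v=3: a=3^0·(≡1), b=3^2·(≡1) mod 3; (1|3)=+1, (1|3)=+1; (−1)^{0·2·1}·(+1)^2·(+1)^0 = +1.
v=43: a=43^1·(≡36), b=43^3·(≡36) mod 43; (36|43)=+1, (36|43)=+1; (−1)^{1·3·21}·(+1)^3·(+1)^1 = -1.
v=5: a=5^0·(≡2), b=5^3·(≡2) mod 5; (2|5)=-1, (2|5)=-1; (−1)^{0·3·2}·(-1)^3·(-1)^0 = -1.
v=∞: -15114887 < 0 and -6665 < 0  ⇒  (a,b)_∞ = -1.
v=7: a=7^2·(≡6), b=7^0·(≡3) mod 7; (6|7)=-1, (3|7)=-1; (−1)^{2·0·3}·(-1)^0·(-1)^2 = +1.
v=2: v_2(a)=6, v_2(b)=10; units ≡ 1, 7 (mod 8); ε·ε+αω+βω = 0·1+6·0+10·0 ≡ 0  ⇒  (a,b)_2 = +1.
v=17: a=17^1·(≡7), b=17^2·(≡2) mod 17; (7|17)=-1, (2|17)=+1; (−1)^{1·2·8}·(-1)^2·(+1)^1 = +1.
v=23: a=23^-1·(≡11), b=23^0·(≡20) mod 23; (11|23)=-1, (20|23)=-1; (−1)^{-1·0·11}·(-1)^0·(-1)^-1 = -1.
v=31: a=31^1·(≡24), b=31^1·(≡28) mod 31; (24|31)=-1, (28|31)=+1; (−1)^{1·1·15}·(-1)^1·(+1)^1 = +1.
v=29: a=29^1·(≡8), b=29^2·(≡28) mod 29; (8|29)=-1, (28|29)=+1; (−1)^{1·2·14}·(-1)^2·(+1)^1 = +1.
|Ram(-15114887, -6665)| = 4, even; anisotropic at {5, 23, 43, ∞}.

[5, 23, 43, inf]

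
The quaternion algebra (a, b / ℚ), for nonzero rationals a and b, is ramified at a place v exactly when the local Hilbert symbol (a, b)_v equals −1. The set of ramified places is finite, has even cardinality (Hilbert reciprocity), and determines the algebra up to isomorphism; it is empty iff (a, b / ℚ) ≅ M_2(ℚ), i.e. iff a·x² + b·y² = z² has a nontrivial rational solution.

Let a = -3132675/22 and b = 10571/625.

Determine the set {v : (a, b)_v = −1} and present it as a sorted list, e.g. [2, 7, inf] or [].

[13, 17]

Mod squares: a ≡ -34034, b ≡ 11. Check v ∈ {∞, 2, 3, 5, 7, 11, 13, 17, 31}.
v=11: a=11^-1·(≡2), b=11^1·(≡9) mod 11; (2|11)=-1, (9|11)=+1; (−1)^{-1·1·5}·(-1)^1·(+1)^-1 = +1.
v=2: v_2(a)=-1, v_2(b)=0; units ≡ 7, 3 (mod 8); ε·ε+αω+βω = 1·1+-1·1+0·0 ≡ 0  ⇒  (a,b)_2 = +1.
v=31: a=31^0·(≡7), b=31^2·(≡27) mod 31; (7|31)=+1, (27|31)=-1; (−1)^{0·2·15}·(+1)^2·(-1)^0 = +1.
v=13: a=13^1·(≡5), b=13^0·(≡2) mod 13; (5|13)=-1, (2|13)=-1; (−1)^{1·0·6}·(-1)^0·(-1)^1 = -1.
v=5: a=5^2·(≡4), b=5^-4·(≡1) mod 5; (4|5)=+1, (1|5)=+1; (−1)^{2·-4·2}·(+1)^-4·(+1)^2 = +1.
v=17: a=17^1·(≡1), b=17^0·(≡5) mod 17; (1|17)=+1, (5|17)=-1; (−1)^{1·0·8}·(+1)^0·(-1)^1 = -1.
v=3: a=3^4·(≡1), b=3^0·(≡2) mod 3; (1|3)=+1, (2|3)=-1; (−1)^{4·0·1}·(+1)^0·(-1)^4 = +1.
v=7: a=7^1·(≡6), b=7^0·(≡4) mod 7; (6|7)=-1, (4|7)=+1; (−1)^{1·0·3}·(-1)^0·(+1)^1 = +1.
v=∞: -34034 < 0 and 11 > 0  ⇒  (a,b)_∞ = +1.
Ram(-34034, 11) = {13, 17}; no ℚ_13-point on the conic.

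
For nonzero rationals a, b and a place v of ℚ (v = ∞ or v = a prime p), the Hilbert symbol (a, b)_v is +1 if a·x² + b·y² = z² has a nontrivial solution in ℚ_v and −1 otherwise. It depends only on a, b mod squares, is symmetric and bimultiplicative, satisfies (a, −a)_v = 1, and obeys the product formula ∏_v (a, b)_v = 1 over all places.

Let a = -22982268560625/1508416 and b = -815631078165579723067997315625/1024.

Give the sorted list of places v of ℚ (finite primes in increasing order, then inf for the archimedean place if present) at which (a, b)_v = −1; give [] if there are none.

[2, 3, 5, 13, 41, inf]

(a, b) ≡ (-9328033, -8997105) mod (ℚ^×)²; places V = {2, 3, 5, 7, 11, 13, 17, 29, 37, 41, 43, ∞}.
(a,b)_3: α=8, u≡2; β=9, v≡2 (mod 3); (2|3)=-1, (2|3)=-1; sign (−1)^0·-1^9·-1^8 = -1.
(a,b)_17: α=2, u≡14; β=2, v≡2 (mod 17); (14|17)=-1, (2|17)=+1; sign (−1)^0·-1^2·+1^2 = +1.
(a,b)_5: α=4, u≡3; β=5, v≡1 (mod 5); (3|5)=-1, (1|5)=+1; sign (−1)^0·-1^5·+1^4 = -1.
(a,b)_7: α=-2, u≡5; β=0, v≡4 (mod 7); (5|7)=-1, (4|7)=+1; sign (−1)^0·-1^0·+1^-2 = +1.
(a,b)_2: α=-6, β=-10; u≡7, v≡7 (mod 8); ε(u)ε(v)=1·1, αω(v)=-6·0, βω(u)=-10·0; sum ≡ 1  ⇒  -1.
(a,b)_41: α=1, u≡2; β=4, v≡13 (mod 41); (2|41)=+1, (13|41)=-1; sign (−1)^0·+1^4·-1^1 = -1.
(a,b)_43: α=1, u≡4; β=3, v≡26 (mod 43); (4|43)=+1, (26|43)=-1; sign (−1)^1·+1^3·-1^1 = +1.
(a,b)_37: α=-1, u≡21; β=1, v≡1 (mod 37); (21|37)=+1, (1|37)=+1; sign (−1)^0·+1^1·+1^-1 = +1.
(a,b)_29: α=0, u≡9; β=1, v≡11 (mod 29); (9|29)=+1, (11|29)=-1; sign (−1)^0·+1^1·-1^0 = +1.
(a,b)_∞: sgn(-9328033)=−, sgn(-8997105)=−, so -1.
(a,b)_11: α=1, u≡3; β=4, v≡4 (mod 11); (3|11)=+1, (4|11)=+1; sign (−1)^0·+1^4·+1^1 = +1.
(a,b)_13: α=-1, u≡6; β=1, v≡10 (mod 13); (6|13)=-1, (10|13)=+1; sign (−1)^0·-1^1·+1^-1 = -1.
Ram(-9328033, -8997105) = {2, 3, 5, 13, 41, ∞}; no ℚ_2-point on the conic.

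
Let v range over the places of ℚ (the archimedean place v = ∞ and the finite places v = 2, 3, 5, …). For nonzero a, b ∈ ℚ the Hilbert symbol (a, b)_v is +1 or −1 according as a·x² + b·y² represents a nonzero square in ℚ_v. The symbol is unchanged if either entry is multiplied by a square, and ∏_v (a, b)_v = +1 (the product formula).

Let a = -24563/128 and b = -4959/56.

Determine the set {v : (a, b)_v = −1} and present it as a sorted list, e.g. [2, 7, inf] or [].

[2, 19, 29, inf]

(a, b) ≡ (-406, -7714) mod (ℚ^×)²; places V = {2, 3, 7, 11, 19, 29, ∞}.
(a,b)_19: α=0, u≡3; β=1, v≡14 (mod 19); (3|19)=-1, (14|19)=-1; sign (−1)^0·-1^1·-1^0 = -1.
(a,b)_11: α=2, u≡4; β=0, v≡2 (mod 11); (4|11)=+1, (2|11)=-1; sign (−1)^0·+1^0·-1^2 = +1.
(a,b)_∞: sgn(-406)=−, sgn(-7714)=−, so -1.
(a,b)_7: α=1, u≡6; β=-1, v≡4 (mod 7); (6|7)=-1, (4|7)=+1; sign (−1)^1·-1^-1·+1^1 = +1.
(a,b)_2: α=-7, β=-3; u≡5, v≡7 (mod 8); ε(u)ε(v)=0·1, αω(v)=-7·0, βω(u)=-3·1; sum ≡ 1  ⇒  -1.
(a,b)_29: α=1, u≡14; β=1, v≡13 (mod 29); (14|29)=-1, (13|29)=+1; sign (−1)^0·-1^1·+1^1 = -1.
(a,b)_3: α=0, u≡2; β=2, v≡2 (mod 3); (2|3)=-1, (2|3)=-1; sign (−1)^0·-1^2·-1^0 = +1.
|Ram(-406, -7714)| = 4, even; anisotropic at {2, 19, 29, ∞}.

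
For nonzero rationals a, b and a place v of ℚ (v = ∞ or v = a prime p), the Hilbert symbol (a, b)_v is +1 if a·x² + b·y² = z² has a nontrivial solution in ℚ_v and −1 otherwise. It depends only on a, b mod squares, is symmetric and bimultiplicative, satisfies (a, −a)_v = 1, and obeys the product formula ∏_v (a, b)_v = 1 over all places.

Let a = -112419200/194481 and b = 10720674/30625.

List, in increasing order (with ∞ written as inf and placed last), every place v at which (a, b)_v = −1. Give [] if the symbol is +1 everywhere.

[2, 43]

Mod squares: a ≡ -38, b ≡ 1634. Check v ∈ {∞, 2, 3, 5, 7, 19, 43}.
v=2: v_2(a)=7, v_2(b)=1; units ≡ 5, 1 (mod 8); ε·ε+αω+βω = 0·0+7·0+1·1 ≡ 1  ⇒  (a,b)_2 = -1.
v=7: a=7^-4·(≡4), b=7^-2·(≡3) mod 7; (4|7)=+1, (3|7)=-1; (−1)^{-4·-2·3}·(+1)^-2·(-1)^-4 = +1.
v=43: a=43^2·(≡32), b=43^1·(≡10) mod 43; (32|43)=-1, (10|43)=+1; (−1)^{2·1·21}·(-1)^1·(+1)^2 = -1.
v=19: a=19^1·(≡16), b=19^1·(≡18) mod 19; (16|19)=+1, (18|19)=-1; (−1)^{1·1·9}·(+1)^1·(-1)^1 = +1.
v=3: a=3^-4·(≡1), b=3^8·(≡2) mod 3; (1|3)=+1, (2|3)=-1; (−1)^{-4·8·1}·(+1)^8·(-1)^-4 = +1.
v=∞: -38 < 0 and 1634 > 0  ⇒  (a,b)_∞ = +1.
v=5: a=5^2·(≡2), b=5^-4·(≡1) mod 5; (2|5)=-1, (1|5)=+1; (−1)^{2·-4·2}·(-1)^-4·(+1)^2 = +1.
(-38, 1634 / ℚ) ramifies at {2, 43}: a division algebra.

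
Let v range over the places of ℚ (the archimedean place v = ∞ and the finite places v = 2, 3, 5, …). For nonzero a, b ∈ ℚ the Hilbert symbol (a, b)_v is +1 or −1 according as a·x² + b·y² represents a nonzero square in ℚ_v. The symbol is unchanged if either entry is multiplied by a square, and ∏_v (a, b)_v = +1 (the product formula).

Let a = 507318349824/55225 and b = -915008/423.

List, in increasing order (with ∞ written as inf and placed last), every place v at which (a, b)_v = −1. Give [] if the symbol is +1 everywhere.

(a, b) ≡ (5291, -799) mod (ℚ^×)²; places V = {2, 3, 5, 11, 13, 17, 29, 37, 47, ∞}.
(a,b)_13: α=1, u≡10; β=0, v≡7 (mod 13); (10|13)=+1, (7|13)=-1; sign (−1)^0·+1^0·-1^1 = -1.
(a,b)_11: α=1, u≡2; β=0, v≡1 (mod 11); (2|11)=-1, (1|11)=+1; sign (−1)^0·-1^0·+1^1 = +1.
(a,b)_47: α=-2, u≡2; β=-1, v≡30 (mod 47); (2|47)=+1, (30|47)=-1; sign (−1)^0·+1^-1·-1^-2 = +1.
(a,b)_2: α=12, β=6; u≡3, v≡1 (mod 8); ε(u)ε(v)=1·0, αω(v)=12·0, βω(u)=6·1; sum ≡ 0  ⇒  +1.
(a,b)_37: α=1, u≡32; β=0, v≡14 (mod 37); (32|37)=-1, (14|37)=-1; sign (−1)^0·-1^0·-1^1 = -1.
(a,b)_3: α=4, u≡2; β=-2, v≡2 (mod 3); (2|3)=-1, (2|3)=-1; sign (−1)^0·-1^-2·-1^4 = +1.
(a,b)_29: α=0, u≡22; β=2, v≡23 (mod 29); (22|29)=+1, (23|29)=+1; sign (−1)^0·+1^2·+1^0 = +1.
(a,b)_17: α=2, u≡15; β=1, v≡1 (mod 17); (15|17)=+1, (1|17)=+1; sign (−1)^0·+1^1·+1^2 = +1.
(a,b)_∞: sgn(5291)=+, sgn(-799)=−, so +1.
(a,b)_5: α=-2, u≡1; β=0, v≡4 (mod 5); (1|5)=+1, (4|5)=+1; sign (−1)^0·+1^0·+1^-2 = +1.
(5291, -799 / ℚ) ramifies at {13, 37}: a division algebra.

[13, 37]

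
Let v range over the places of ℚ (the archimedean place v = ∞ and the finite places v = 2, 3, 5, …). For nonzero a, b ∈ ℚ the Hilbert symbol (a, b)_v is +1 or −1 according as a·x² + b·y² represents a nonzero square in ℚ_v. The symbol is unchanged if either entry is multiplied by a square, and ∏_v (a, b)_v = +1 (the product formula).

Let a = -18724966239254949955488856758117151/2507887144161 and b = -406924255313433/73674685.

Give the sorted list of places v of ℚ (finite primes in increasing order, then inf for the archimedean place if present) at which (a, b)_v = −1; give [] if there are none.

[29, inf]

(a, b) ≡ (-6919, -12298903045) mod (ℚ^×)²; places V = {2, 3, 5, 7, 11, 13, 17, 19, 23, 29, 37, 41, 43, ∞}.
(a,b)_29: α=2, u≡19; β=1, v≡5 (mod 29); (19|29)=-1, (5|29)=+1; sign (−1)^0·-1^1·+1^2 = -1.
(a,b)_3: α=-10, u≡2; β=2, v≡2 (mod 3); (2|3)=-1, (2|3)=-1; sign (−1)^0·-1^2·-1^-10 = +1.
(a,b)_13: α=4, u≡4; β=3, v≡12 (mod 13); (4|13)=+1, (12|13)=+1; sign (−1)^0·+1^3·+1^4 = +1.
(a,b)_7: α=-6, u≡2; β=-4, v≡6 (mod 7); (2|7)=+1, (6|7)=-1; sign (−1)^0·+1^-4·-1^-6 = +1.
(a,b)_23: α=2, u≡18; β=1, v≡7 (mod 23); (18|23)=+1, (7|23)=-1; sign (−1)^0·+1^1·-1^2 = +1.
(a,b)_41: α=2, u≡10; β=1, v≡25 (mod 41); (10|41)=+1, (25|41)=+1; sign (−1)^0·+1^1·+1^2 = +1.
(a,b)_19: α=-2, u≡11; β=-2, v≡3 (mod 19); (11|19)=+1, (3|19)=-1; sign (−1)^0·+1^-2·-1^-2 = +1.
(a,b)_43: α=6, u≡23; β=2, v≡14 (mod 43); (23|43)=+1, (14|43)=+1; sign (−1)^0·+1^2·+1^6 = +1.
(a,b)_17: α=1, u≡1; β=-1, v≡4 (mod 17); (1|17)=+1, (4|17)=+1; sign (−1)^0·+1^-1·+1^1 = +1.
(a,b)_37: α=3, u≡17; β=1, v≡14 (mod 37); (17|37)=-1, (14|37)=-1; sign (−1)^0·-1^1·-1^3 = +1.
(a,b)_11: α=5, u≡9; β=1, v≡6 (mod 11); (9|11)=+1, (6|11)=-1; sign (−1)^1·+1^1·-1^5 = +1.
(a,b)_2: α=0, β=0; u≡1, v≡3 (mod 8); ε(u)ε(v)=0·1, αω(v)=0·1, βω(u)=0·0; sum ≡ 0  ⇒  +1.
(a,b)_∞: sgn(-6919)=−, sgn(-12298903045)=−, so -1.
(a,b)_5: α=0, u≡4; β=-1, v≡1 (mod 5); (4|5)=+1, (1|5)=+1; sign (−1)^0·+1^-1·+1^0 = +1.
(-6919, -12298903045 / ℚ) ramifies at {29, ∞}: a division algebra.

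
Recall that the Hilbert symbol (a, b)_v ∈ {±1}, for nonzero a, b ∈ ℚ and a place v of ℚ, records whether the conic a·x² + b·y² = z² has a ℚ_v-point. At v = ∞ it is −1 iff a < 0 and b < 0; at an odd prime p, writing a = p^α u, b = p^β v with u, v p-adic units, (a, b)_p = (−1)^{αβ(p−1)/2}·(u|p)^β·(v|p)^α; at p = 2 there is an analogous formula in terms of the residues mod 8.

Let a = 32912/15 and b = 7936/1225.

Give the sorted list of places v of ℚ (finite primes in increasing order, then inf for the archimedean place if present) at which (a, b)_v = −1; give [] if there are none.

(a, b) ≡ (255, 31) mod (ℚ^×)²; places V = {2, 3, 5, 7, 11, 17, 31, ∞}.
(a,b)_7: α=0, u≡5; β=-2, v≡3 (mod 7); (5|7)=-1, (3|7)=-1; sign (−1)^0·-1^-2·-1^0 = +1.
(a,b)_2: α=4, β=8; u≡7, v≡7 (mod 8); ε(u)ε(v)=1·1, αω(v)=4·0, βω(u)=8·0; sum ≡ 1  ⇒  -1.
(a,b)_5: α=-1, u≡4; β=-2, v≡4 (mod 5); (4|5)=+1, (4|5)=+1; sign (−1)^0·+1^-2·+1^-1 = +1.
(a,b)_31: α=0, u≡20; β=1, v≡16 (mod 31); (20|31)=+1, (16|31)=+1; sign (−1)^0·+1^1·+1^0 = +1.
(a,b)_17: α=1, u≡1; β=0, v≡14 (mod 17); (1|17)=+1, (14|17)=-1; sign (−1)^0·+1^0·-1^1 = -1.
(a,b)_∞: sgn(255)=+, sgn(31)=+, so +1.
(a,b)_3: α=-1, u≡1; β=0, v≡1 (mod 3); (1|3)=+1, (1|3)=+1; sign (−1)^0·+1^0·+1^-1 = +1.
(a,b)_11: α=2, u≡2; β=0, v≡4 (mod 11); (2|11)=-1, (4|11)=+1; sign (−1)^0·-1^0·+1^2 = +1.
(255, 31 / ℚ) ramifies at {2, 17}: a division algebra.

[2, 17]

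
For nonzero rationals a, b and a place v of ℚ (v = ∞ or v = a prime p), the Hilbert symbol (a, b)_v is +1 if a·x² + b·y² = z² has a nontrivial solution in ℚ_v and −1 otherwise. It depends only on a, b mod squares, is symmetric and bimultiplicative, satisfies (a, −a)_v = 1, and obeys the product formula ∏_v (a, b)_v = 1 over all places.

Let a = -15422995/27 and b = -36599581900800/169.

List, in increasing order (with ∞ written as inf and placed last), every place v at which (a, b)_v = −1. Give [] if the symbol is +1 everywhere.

[2, 3, 5, 7, 17, inf]

(a, b) ≡ (-1785, -1173) mod (ℚ^×)²; places V = {2, 3, 5, 7, 13, 17, 23, ∞}.
(a,b)_17: α=1, u≡14; β=1, v≡15 (mod 17); (14|17)=-1, (15|17)=+1; sign (−1)^0·-1^1·+1^1 = -1.
(a,b)_23: α=2, u≡8; β=3, v≡9 (mod 23); (8|23)=+1, (9|23)=+1; sign (−1)^0·+1^3·+1^2 = +1.
(a,b)_5: α=1, u≡3; β=2, v≡2 (mod 5); (3|5)=-1, (2|5)=-1; sign (−1)^0·-1^2·-1^1 = -1.
(a,b)_3: α=-3, u≡2; β=3, v≡2 (mod 3); (2|3)=-1, (2|3)=-1; sign (−1)^1·-1^3·-1^-3 = -1.
(a,b)_7: α=3, u≡4; β=0, v≡5 (mod 7); (4|7)=+1, (5|7)=-1; sign (−1)^0·+1^0·-1^3 = -1.
(a,b)_∞: sgn(-1785)=−, sgn(-1173)=−, so -1.
(a,b)_13: α=0, u≡10; β=-2, v≡4 (mod 13); (10|13)=+1, (4|13)=+1; sign (−1)^0·+1^-2·+1^0 = +1.
(a,b)_2: α=0, β=18; u≡7, v≡3 (mod 8); ε(u)ε(v)=1·1, αω(v)=0·1, βω(u)=18·0; sum ≡ 1  ⇒  -1.
(-1785, -1173 / ℚ) ramifies at {2, 3, 5, 7, 17, ∞}: a division algebra.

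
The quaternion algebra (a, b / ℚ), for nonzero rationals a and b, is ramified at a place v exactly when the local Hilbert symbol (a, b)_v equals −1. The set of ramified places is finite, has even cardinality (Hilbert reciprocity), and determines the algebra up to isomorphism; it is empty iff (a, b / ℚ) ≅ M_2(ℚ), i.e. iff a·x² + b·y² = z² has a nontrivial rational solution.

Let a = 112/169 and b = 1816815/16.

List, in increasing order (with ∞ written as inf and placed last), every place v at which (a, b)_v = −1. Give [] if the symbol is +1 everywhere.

[2, 5, 11, 13]

(a, b) ≡ (7, 15015) mod (ℚ^×)²; places V = {2, 3, 5, 7, 11, 13, ∞}.
(a,b)_13: α=-2, u≡8; β=1, v≡6 (mod 13); (8|13)=-1, (6|13)=-1; sign (−1)^0·-1^1·-1^-2 = -1.
(a,b)_2: α=4, β=-4; u≡7, v≡7 (mod 8); ε(u)ε(v)=1·1, αω(v)=4·0, βω(u)=-4·0; sum ≡ 1  ⇒  -1.
(a,b)_3: α=0, u≡1; β=1, v≡1 (mod 3); (1|3)=+1, (1|3)=+1; sign (−1)^0·+1^1·+1^0 = +1.
(a,b)_7: α=1, u≡2; β=1, v≡3 (mod 7); (2|7)=+1, (3|7)=-1; sign (−1)^1·+1^1·-1^1 = +1.
(a,b)_11: α=0, u≡6; β=3, v≡9 (mod 11); (6|11)=-1, (9|11)=+1; sign (−1)^0·-1^3·+1^0 = -1.
(a,b)_5: α=0, u≡3; β=1, v≡3 (mod 5); (3|5)=-1, (3|5)=-1; sign (−1)^0·-1^1·-1^0 = -1.
(a,b)_∞: sgn(7)=+, sgn(15015)=+, so +1.
(7, 15015 / ℚ) ramifies at {2, 5, 11, 13}: a division algebra.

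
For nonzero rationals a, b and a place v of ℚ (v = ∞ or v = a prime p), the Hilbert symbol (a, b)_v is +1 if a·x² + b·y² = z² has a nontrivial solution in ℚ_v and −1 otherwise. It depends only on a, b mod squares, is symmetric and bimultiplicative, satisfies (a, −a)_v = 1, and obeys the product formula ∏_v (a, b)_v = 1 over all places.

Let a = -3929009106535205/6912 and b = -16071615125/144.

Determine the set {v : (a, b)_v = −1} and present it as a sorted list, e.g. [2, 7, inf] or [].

[5, 11, 17, inf]

Mod squares: a ≡ -1870935, b ≡ -5. Check v ∈ {∞, 2, 3, 5, 7, 11, 17, 23, 29}.
v=5: a=5^1·(≡2), b=5^3·(≡1) mod 5; (2|5)=-1, (1|5)=+1; (−1)^{1·3·2}·(-1)^3·(+1)^1 = -1.
v=23: a=23^3·(≡4), b=23^2·(≡2) mod 23; (4|23)=+1, (2|23)=+1; (−1)^{3·2·11}·(+1)^2·(+1)^3 = +1.
v=7: a=7^2·(≡2), b=7^0·(≡2) mod 7; (2|7)=+1, (2|7)=+1; (−1)^{2·0·3}·(+1)^0·(+1)^2 = +1.
v=3: a=3^-3·(≡1), b=3^-2·(≡1) mod 3; (1|3)=+1, (1|3)=+1; (−1)^{-3·-2·1}·(+1)^-2·(+1)^-3 = +1.
v=∞: -1870935 < 0 and -5 < 0  ⇒  (a,b)_∞ = -1.
v=29: a=29^3·(≡21), b=29^2·(≡24) mod 29; (21|29)=-1, (24|29)=+1; (−1)^{3·2·14}·(-1)^2·(+1)^3 = +1.
v=11: a=11^1·(≡6), b=11^0·(≡6) mod 11; (6|11)=-1, (6|11)=-1; (−1)^{1·0·5}·(-1)^0·(-1)^1 = -1.
v=2: v_2(a)=-8, v_2(b)=-4; units ≡ 1, 3 (mod 8); ε·ε+αω+βω = 0·1+-8·1+-4·0 ≡ 0  ⇒  (a,b)_2 = +1.
v=17: a=17^3·(≡7), b=17^2·(≡5) mod 17; (7|17)=-1, (5|17)=-1; (−1)^{3·2·8}·(-1)^2·(-1)^3 = -1.
|Ram(-1870935, -5)| = 4, even; anisotropic at {5, 11, 17, ∞}.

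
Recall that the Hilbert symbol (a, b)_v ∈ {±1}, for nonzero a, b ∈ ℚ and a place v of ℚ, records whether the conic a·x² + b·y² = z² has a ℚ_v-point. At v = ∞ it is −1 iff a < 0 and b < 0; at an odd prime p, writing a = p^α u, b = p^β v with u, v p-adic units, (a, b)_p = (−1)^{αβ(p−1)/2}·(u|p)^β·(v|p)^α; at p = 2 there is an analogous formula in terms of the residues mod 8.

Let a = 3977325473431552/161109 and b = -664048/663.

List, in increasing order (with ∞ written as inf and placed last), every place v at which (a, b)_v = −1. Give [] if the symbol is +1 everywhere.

Mod squares: a ≡ 55913, b ≡ -4641. Check v ∈ {∞, 2, 3, 7, 11, 13, 17, 23}.
v=7: a=7^0·(≡1), b=7^3·(≡2) mod 7; (1|7)=+1, (2|7)=+1; (−1)^{0·3·3}·(+1)^3·(+1)^0 = +1.
v=∞: 55913 > 0 and -4641 < 0  ⇒  (a,b)_∞ = +1.
v=2: v_2(a)=30, v_2(b)=4; units ≡ 1, 7 (mod 8); ε·ε+αω+βω = 0·1+30·0+4·0 ≡ 0  ⇒  (a,b)_2 = +1.
v=13: a=13^-1·(≡2), b=13^-1·(≡8) mod 13; (2|13)=-1, (8|13)=-1; (−1)^{-1·-1·6}·(-1)^-1·(-1)^-1 = +1.
v=17: a=17^-1·(≡4), b=17^-1·(≡8) mod 17; (4|17)=+1, (8|17)=+1; (−1)^{-1·-1·8}·(+1)^-1·(+1)^-1 = +1.
v=11: a=11^5·(≡4), b=11^2·(≡4) mod 11; (4|11)=+1, (4|11)=+1; (−1)^{5·2·5}·(+1)^2·(+1)^5 = +1.
v=3: a=3^-6·(≡2), b=3^-1·(≡1) mod 3; (2|3)=-1, (1|3)=+1; (−1)^{-6·-1·1}·(-1)^-1·(+1)^-6 = -1.
v=23: a=23^1·(≡9), b=23^0·(≡21) mod 23; (9|23)=+1, (21|23)=-1; (−1)^{1·0·11}·(+1)^0·(-1)^1 = -1.
Ram(55913, -4641) = {3, 23}; no ℚ_3-point on the conic.

[3, 23]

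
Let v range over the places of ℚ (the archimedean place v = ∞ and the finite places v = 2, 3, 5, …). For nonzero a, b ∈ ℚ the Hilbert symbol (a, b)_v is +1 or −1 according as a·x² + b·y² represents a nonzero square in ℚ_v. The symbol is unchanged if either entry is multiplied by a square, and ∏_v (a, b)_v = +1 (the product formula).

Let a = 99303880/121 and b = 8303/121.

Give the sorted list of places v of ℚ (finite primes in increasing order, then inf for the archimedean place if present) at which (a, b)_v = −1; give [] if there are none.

Mod squares: a ≡ 130, b ≡ 23. Check v ∈ {∞, 2, 5, 11, 13, 19, 23}.
v=13: a=13^1·(≡3), b=13^0·(≡12) mod 13; (3|13)=+1, (12|13)=+1; (−1)^{1·0·6}·(+1)^0·(+1)^1 = +1.
v=2: v_2(a)=3, v_2(b)=0; units ≡ 1, 7 (mod 8); ε·ε+αω+βω = 0·1+3·0+0·0 ≡ 0  ⇒  (a,b)_2 = +1.
v=5: a=5^1·(≡1), b=5^0·(≡3) mod 5; (1|5)=+1, (3|5)=-1; (−1)^{1·0·2}·(+1)^0·(-1)^1 = -1.
v=11: a=11^-2·(≡5), b=11^-2·(≡9) mod 11; (5|11)=+1, (9|11)=+1; (−1)^{-2·-2·5}·(+1)^-2·(+1)^-2 = +1.
v=∞: 130 > 0 and 23 > 0  ⇒  (a,b)_∞ = +1.
v=19: a=19^2·(≡16), b=19^2·(≡6) mod 19; (16|19)=+1, (6|19)=+1; (−1)^{2·2·9}·(+1)^2·(+1)^2 = +1.
v=23: a=23^2·(≡22), b=23^1·(≡18) mod 23; (22|23)=-1, (18|23)=+1; (−1)^{2·1·11}·(-1)^1·(+1)^2 = -1.
(130, 23 / ℚ) ramifies at {5, 23}: a division algebra.

[5, 23]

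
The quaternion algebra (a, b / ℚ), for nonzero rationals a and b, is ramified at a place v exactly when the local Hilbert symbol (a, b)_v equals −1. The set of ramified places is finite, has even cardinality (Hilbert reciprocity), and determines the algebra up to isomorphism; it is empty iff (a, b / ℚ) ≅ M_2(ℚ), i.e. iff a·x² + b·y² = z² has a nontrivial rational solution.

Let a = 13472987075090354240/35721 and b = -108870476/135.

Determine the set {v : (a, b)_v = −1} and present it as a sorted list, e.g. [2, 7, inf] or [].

Mod squares: a ≡ 65, b ≡ -165. Check v ∈ {∞, 2, 3, 5, 7, 11, 13, 23}.
v=11: a=11^8·(≡8), b=11^5·(≡2) mod 11; (8|11)=-1, (2|11)=-1; (−1)^{8·5·5}·(-1)^5·(-1)^8 = -1.
v=5: a=5^1·(≡3), b=5^-1·(≡2) mod 5; (3|5)=-1, (2|5)=-1; (−1)^{1·-1·2}·(-1)^-1·(-1)^1 = +1.
v=23: a=23^2·(≡14), b=23^0·(≡15) mod 23; (14|23)=-1, (15|23)=-1; (−1)^{2·0·11}·(-1)^0·(-1)^2 = +1.
v=13: a=13^5·(≡5), b=13^2·(≡10) mod 13; (5|13)=-1, (10|13)=+1; (−1)^{5·2·6}·(-1)^2·(+1)^5 = +1.
v=2: v_2(a)=6, v_2(b)=2; units ≡ 1, 3 (mod 8); ε·ε+αω+βω = 0·1+6·1+2·0 ≡ 0  ⇒  (a,b)_2 = +1.
v=3: a=3^-6·(≡2), b=3^-3·(≡2) mod 3; (2|3)=-1, (2|3)=-1; (−1)^{-6·-3·1}·(-1)^-3·(-1)^-6 = -1.
v=7: a=7^-2·(≡2), b=7^0·(≡3) mod 7; (2|7)=+1, (3|7)=-1; (−1)^{-2·0·3}·(+1)^0·(-1)^-2 = +1.
v=∞: 65 > 0 and -165 < 0  ⇒  (a,b)_∞ = +1.
|Ram(65, -165)| = 2, even; anisotropic at {3, 11}.

[3, 11]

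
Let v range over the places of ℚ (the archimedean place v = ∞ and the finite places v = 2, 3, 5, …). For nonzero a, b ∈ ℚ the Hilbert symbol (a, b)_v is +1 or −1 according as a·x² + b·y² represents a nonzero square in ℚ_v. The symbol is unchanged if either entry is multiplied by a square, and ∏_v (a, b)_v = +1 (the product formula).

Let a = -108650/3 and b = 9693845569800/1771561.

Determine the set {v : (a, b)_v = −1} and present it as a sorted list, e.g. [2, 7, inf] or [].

Mod squares: a ≡ -13038, b ≡ 132974562. Check v ∈ {∞, 2, 3, 5, 7, 11, 31, 41, 47, 53}.
v=∞: -13038 < 0 and 132974562 > 0  ⇒  (a,b)_∞ = +1.
v=31: a=31^0·(≡12), b=31^1·(≡28) mod 31; (12|31)=-1, (28|31)=+1; (−1)^{0·1·15}·(-1)^1·(+1)^0 = -1.
v=2: v_2(a)=1, v_2(b)=3; units ≡ 1, 1 (mod 8); ε·ε+αω+βω = 0·0+1·0+3·0 ≡ 0  ⇒  (a,b)_2 = +1.
v=53: a=53^1·(≡41), b=53^1·(≡16) mod 53; (41|53)=-1, (16|53)=+1; (−1)^{1·1·26}·(-1)^1·(+1)^1 = -1.
v=5: a=5^2·(≡3), b=5^2·(≡2) mod 5; (3|5)=-1, (2|5)=-1; (−1)^{2·2·2}·(-1)^2·(-1)^2 = +1.
v=7: a=7^0·(≡6), b=7^1·(≡1) mod 7; (6|7)=-1, (1|7)=+1; (−1)^{0·1·3}·(-1)^1·(+1)^0 = -1.
v=11: a=11^0·(≡10), b=11^-6·(≡7) mod 11; (10|11)=-1, (7|11)=-1; (−1)^{0·-6·5}·(-1)^-6·(-1)^0 = +1.
v=47: a=47^0·(≡36), b=47^1·(≡18) mod 47; (36|47)=+1, (18|47)=+1; (−1)^{0·1·23}·(+1)^1·(+1)^0 = +1.
v=41: a=41^1·(≡5), b=41^1·(≡16) mod 41; (5|41)=+1, (16|41)=+1; (−1)^{1·1·20}·(+1)^1·(+1)^1 = +1.
v=3: a=3^-1·(≡1), b=3^7·(≡1) mod 3; (1|3)=+1, (1|3)=+1; (−1)^{-1·7·1}·(+1)^7·(+1)^-1 = -1.
Ram(-13038, 132974562) = {3, 7, 31, 53}; no ℚ_3-point on the conic.

[3, 7, 31, 53]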